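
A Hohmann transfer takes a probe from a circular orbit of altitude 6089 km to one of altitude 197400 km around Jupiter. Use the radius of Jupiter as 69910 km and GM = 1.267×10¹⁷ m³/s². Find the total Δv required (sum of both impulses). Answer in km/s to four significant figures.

Δv_total ≈ 17.41 km/s

r₁ = 69910 + 6089 = 75999 km = 7.5999×10⁷ m.
r₂ = 69910 + 197400 = 267310 km = 2.6731×10⁸ m.
Transfer ellipse a_t = (r₁ + r₂)/2 = 1.717×10⁸ m.
At r₁: circular v_c1 = √(μ/r₁) = 40830 m/s; transfer-perijove v_p = √[μ(2/r₁ − 1/a_t)] = 50950 m/s.
Δv₁ = v_p − v_c1 = 10120 m/s.
At r₂: circular v_c2 = √(μ/r₂) = 21770 m/s; transfer-apojove v_a = √[μ(2/r₂ − 1/a_t)] = 14490 m/s.
Δv₂ = v_c2 − v_a = 7285 m/s.
Total Δv = Δv₁ + Δv₂ = 17410 m/s = 17.41 km/s.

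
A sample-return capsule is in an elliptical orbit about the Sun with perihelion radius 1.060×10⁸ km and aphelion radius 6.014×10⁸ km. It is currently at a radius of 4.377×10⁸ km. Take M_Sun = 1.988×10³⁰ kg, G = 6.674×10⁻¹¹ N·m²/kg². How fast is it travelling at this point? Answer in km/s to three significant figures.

v ≈ 15.2 km/s

μ = GM = 6.674×10⁻¹¹ × 1.988×10³⁰ = 1.327×10²⁰ m³/s².
Semi-major axis a = (r_p + r_a)/2 = 3.5370×10⁸ km = 3.537×10¹¹ m.
Vis-viva: v² = μ(2/r − 1/a) = 1.327×10²⁰ × (4.569×10⁻¹² − 2.827×10⁻¹²) = 2.311×10⁸ m²/s².
v = 15200 m/s = 15.20 km/s.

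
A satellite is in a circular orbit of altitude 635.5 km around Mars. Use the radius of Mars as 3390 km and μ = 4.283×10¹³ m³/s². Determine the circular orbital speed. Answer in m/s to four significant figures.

r = 3390 + 635.5 = 4025.5 km = 4.0255×10⁶ m.
For a circular orbit v = √(μ/r) = √(4.283×10¹³ / 4.026×10⁶) = √(1.064×10⁷) = 3262 m/s.

v ≈ 3262 m/s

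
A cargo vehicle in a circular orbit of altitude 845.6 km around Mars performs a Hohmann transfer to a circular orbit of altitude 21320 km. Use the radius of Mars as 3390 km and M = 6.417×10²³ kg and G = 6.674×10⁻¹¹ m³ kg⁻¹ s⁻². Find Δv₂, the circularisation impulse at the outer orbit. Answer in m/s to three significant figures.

Δv ≈ 604 m/s

μ = GM = 6.674×10⁻¹¹ × 6.417×10²³ = 4.283×10¹³ m³/s².
r₁ = 3390 + 845.6 = 4235.6 km = 4.2356×10⁶ m.
r₂ = 3390 + 21320 = 24710 km = 2.4710×10⁷ m.
Transfer ellipse a_t = (r₁ + r₂)/2 = 1.447×10⁷ m.
At r₁: circular v_c1 = √(μ/r₁) = 3180 m/s; transfer-periapsis v_p = √[μ(2/r₁ − 1/a_t)] = 4155 m/s.
At r₂: circular v_c2 = √(μ/r₂) = 1317 m/s; transfer-apoapsis v_a = √[μ(2/r₂ − 1/a_t)] = 712.2 m/s.
Δv₂ = v_c2 − v_a = 604.3 m/s.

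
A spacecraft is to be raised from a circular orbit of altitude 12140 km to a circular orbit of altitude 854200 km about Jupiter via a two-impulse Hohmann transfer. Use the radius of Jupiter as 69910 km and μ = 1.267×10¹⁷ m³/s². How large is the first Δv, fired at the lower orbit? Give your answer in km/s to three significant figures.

Δv ≈ 14.0 km/s

r₁ = 69910 + 12140 = 82050 km = 8.2050×10⁷ m.
r₂ = 69910 + 854200 = 924110 km = 9.2411×10⁸ m.
Transfer ellipse a_t = (r₁ + r₂)/2 = 5.031×10⁸ m.
At r₁: circular v_c1 = √(μ/r₁) = 39300 m/s; transfer-perijove v_p = √[μ(2/r₁ − 1/a_t)] = 53260 m/s.
Δv₁ = v_p − v_c1 = 13960 m/s.
= 13.96 km/s.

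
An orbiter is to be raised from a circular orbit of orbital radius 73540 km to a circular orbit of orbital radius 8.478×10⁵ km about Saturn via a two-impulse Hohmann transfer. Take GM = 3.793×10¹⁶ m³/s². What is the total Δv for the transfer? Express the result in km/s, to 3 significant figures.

Δv_total ≈ 12.1 km/s

r₁ = 73540 km = 7.354×10⁷ m.
r₂ = 8.478×10⁵ km = 8.478×10⁸ m.
Transfer ellipse a_t = (r₁ + r₂)/2 = 4.607×10⁸ m.
At r₁: circular v_c1 = √(μ/r₁) = 22710 m/s; transfer-perikrone v_p = √[μ(2/r₁ − 1/a_t)] = 30810 m/s.
Δv₁ = v_p − v_c1 = 8099 m/s.
At r₂: circular v_c2 = √(μ/r₂) = 6689 m/s; transfer-apokrone v_a = √[μ(2/r₂ − 1/a_t)] = 2672 m/s.
Δv₂ = v_c2 − v_a = 4016 m/s.
Total Δv = Δv₁ + Δv₂ = 12110 m/s = 12.11 km/s.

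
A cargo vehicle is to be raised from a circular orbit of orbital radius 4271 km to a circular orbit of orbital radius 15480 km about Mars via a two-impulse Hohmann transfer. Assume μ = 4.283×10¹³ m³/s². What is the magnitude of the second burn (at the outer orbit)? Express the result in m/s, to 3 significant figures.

Δv ≈ 569 m/s

r₁ = 4271 km = 4.271×10⁶ m.
r₂ = 15480 km = 1.548×10⁷ m.
Transfer ellipse a_t = (r₁ + r₂)/2 = 9.876×10⁶ m.
At r₁: circular v_c1 = √(μ/r₁) = 3167 m/s; transfer-periapsis v_p = √[μ(2/r₁ − 1/a_t)] = 3965 m/s.
At r₂: circular v_c2 = √(μ/r₂) = 1663 m/s; transfer-apoapsis v_a = √[μ(2/r₂ − 1/a_t)] = 1094 m/s.
Δv₂ = v_c2 − v_a = 569.5 m/s.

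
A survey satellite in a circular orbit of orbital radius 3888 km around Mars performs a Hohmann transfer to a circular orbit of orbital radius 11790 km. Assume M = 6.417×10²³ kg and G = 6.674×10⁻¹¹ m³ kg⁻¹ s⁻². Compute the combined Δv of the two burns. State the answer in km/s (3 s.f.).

μ = GM = 6.674×10⁻¹¹ × 6.417×10²³ = 4.283×10¹³ m³/s².
r₁ = 3888 km = 3.888×10⁶ m.
r₂ = 11790 km = 1.179×10⁷ m.
Transfer ellipse a_t = (r₁ + r₂)/2 = 7.839×10⁶ m.
At r₁: circular v_c1 = √(μ/r₁) = 3319 m/s; transfer-periapsis v_p = √[μ(2/r₁ − 1/a_t)] = 4070 m/s.
Δv₁ = v_p − v_c1 = 751.3 m/s.
At r₂: circular v_c2 = √(μ/r₂) = 1906 m/s; transfer-apoapsis v_a = √[μ(2/r₂ − 1/a_t)] = 1342 m/s.
Δv₂ = v_c2 − v_a = 563.7 m/s.
Total Δv = Δv₁ + Δv₂ = 1315 m/s = 1.315 km/s.

Δv_total ≈ 1.32 km/s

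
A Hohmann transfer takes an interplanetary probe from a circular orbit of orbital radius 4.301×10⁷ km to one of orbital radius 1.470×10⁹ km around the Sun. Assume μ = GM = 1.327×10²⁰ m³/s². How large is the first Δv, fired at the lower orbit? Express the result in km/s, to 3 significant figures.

Δv ≈ 21.9 km/s

r₁ = 4.301×10⁷ km = 4.301×10¹⁰ m.
r₂ = 1.470×10⁹ km = 1.470×10¹² m.
Transfer ellipse a_t = (r₁ + r₂)/2 = 7.565×10¹¹ m.
At r₁: circular v_c1 = √(μ/r₁) = 55550 m/s; transfer-perihelion v_p = √[μ(2/r₁ − 1/a_t)] = 77430 m/s.
Δv₁ = v_p − v_c1 = 21880 m/s.
= 21.88 km/s.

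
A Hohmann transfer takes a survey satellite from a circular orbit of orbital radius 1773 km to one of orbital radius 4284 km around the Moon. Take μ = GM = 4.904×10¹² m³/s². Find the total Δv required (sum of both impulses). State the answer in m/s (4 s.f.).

Δv_total ≈ 566.2 m/s

r₁ = 1773 km = 1.773×10⁶ m.
r₂ = 4284 km = 4.284×10⁶ m.
Transfer ellipse a_t = (r₁ + r₂)/2 = 3.028×10⁶ m.
At r₁: circular v_c1 = √(μ/r₁) = 1663 m/s; transfer-perilune v_p = √[μ(2/r₁ − 1/a_t)] = 1978 m/s.
Δv₁ = v_p − v_c1 = 314.9 m/s.
At r₂: circular v_c2 = √(μ/r₂) = 1070 m/s; transfer-apolune v_a = √[μ(2/r₂ − 1/a_t)] = 818.6 m/s.
Δv₂ = v_c2 − v_a = 251.3 m/s.
Total Δv = Δv₁ + Δv₂ = 566.2 m/s.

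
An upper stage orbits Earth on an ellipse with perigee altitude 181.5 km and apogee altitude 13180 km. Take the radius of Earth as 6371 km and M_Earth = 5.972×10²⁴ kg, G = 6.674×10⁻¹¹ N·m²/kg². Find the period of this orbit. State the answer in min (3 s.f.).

μ = GM = 6.674×10⁻¹¹ × 5.972×10²⁴ = 3.986×10¹⁴ m³/s².
r_p = 6371 + 181.5 = 6552.5 km = 6.5525×10⁶ m.
r_a = 6371 + 13180 = 19551 km = 1.9551×10⁷ m.
Semi-major axis a = (r_p + r_a)/2 = (6552.5 + 19551)/2 = 13052 km = 1.305×10⁷ m.
By Kepler's third law T = 2π√(a³/μ) = 2π × 2.362×10³ = 1.484×10⁴ s.
= 247.3 min.

T ≈ 247 min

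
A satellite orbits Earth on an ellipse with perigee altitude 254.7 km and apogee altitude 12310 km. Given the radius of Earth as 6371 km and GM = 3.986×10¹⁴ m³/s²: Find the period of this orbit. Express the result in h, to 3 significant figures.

r_p = 6371 + 254.7 = 6625.7 km = 6.6257×10⁶ m.
r_a = 6371 + 12310 = 18681 km = 1.8681×10⁷ m.
Semi-major axis a = (r_p + r_a)/2 = (6625.7 + 18681)/2 = 12653 km = 1.265×10⁷ m.
By Kepler's third law T = 2π√(a³/μ) = 2π × 2.254×10³ = 1.417×10⁴ s.
= 3.935 h.

T ≈ 3.93 h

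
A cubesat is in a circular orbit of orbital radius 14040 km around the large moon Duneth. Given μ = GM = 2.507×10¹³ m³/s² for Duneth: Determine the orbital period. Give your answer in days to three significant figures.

T ≈ 0.764 days

r = 14040 km = 1.404×10⁷ m.
Kepler's third law: T = 2π√(r³/μ) = 2π√((1.404×10⁷)³ / 2.507×10¹³).
r³/μ = 1.104×10⁸ s², so T = 2π × 1.051×10⁴ = 6.602×10⁴ s.
Converting: 6.602×10⁴ s ÷ 86400 = 0.7641 days.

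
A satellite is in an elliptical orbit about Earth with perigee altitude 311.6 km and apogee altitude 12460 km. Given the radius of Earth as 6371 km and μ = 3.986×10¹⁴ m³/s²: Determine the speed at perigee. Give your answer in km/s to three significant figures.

v ≈ 9.38 km/s

r_p = 6371 + 311.6 = 6682.6 km = 6.6826×10⁶ m.
r_a = 6371 + 12460 = 18831 km = 1.8831×10⁷ m.
Semi-major axis a = (r_p + r_a)/2 = 12757 km = 1.276×10⁷ m.
Vis-viva: v² = μ(2/r − 1/a) = 3.986×10¹⁴ × (2.993×10⁻⁷ − 7.839×10⁻⁸) = 8.805×10⁷ m²/s².
v = 9383 m/s = 9.383 km/s.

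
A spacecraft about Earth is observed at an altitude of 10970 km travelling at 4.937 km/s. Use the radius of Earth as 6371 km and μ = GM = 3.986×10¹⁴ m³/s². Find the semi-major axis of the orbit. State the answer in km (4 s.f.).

r = 6371 + 10970 = 17341 km = 1.734×10⁷ m.
Vis-viva rearranged: 1/a = 2/r − v²/μ = 1.153×10⁻⁷ − 6.115×10⁻⁸ = 5.418×10⁻⁸ m⁻¹.
a = 1.846×10⁷ m = 18455 km.

a ≈ 18460 km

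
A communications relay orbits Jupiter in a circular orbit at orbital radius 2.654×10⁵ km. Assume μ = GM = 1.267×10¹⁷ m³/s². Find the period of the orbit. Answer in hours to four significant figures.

r = 2.654×10⁵ km = 2.654×10⁸ m.
Kepler's third law: T = 2π√(r³/μ) = 2π√((2.654×10⁸)³ / 1.267×10¹⁷).
r³/μ = 1.475×10⁸ s², so T = 2π × 1.215×10⁴ = 7.632×10⁴ s.
Converting: 7.632×10⁴ s ÷ 3600 = 21.20 hours.

T ≈ 21.20 hours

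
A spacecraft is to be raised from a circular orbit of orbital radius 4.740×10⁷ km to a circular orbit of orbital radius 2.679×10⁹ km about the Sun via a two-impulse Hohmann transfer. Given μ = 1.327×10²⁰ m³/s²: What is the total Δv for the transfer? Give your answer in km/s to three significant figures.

Δv_total ≈ 27.0 km/s

r₁ = 4.740×10⁷ km = 4.740×10¹⁰ m.
r₂ = 2.679×10⁹ km = 2.679×10¹² m.
Transfer ellipse a_t = (r₁ + r₂)/2 = 1.363×10¹² m.
At r₁: circular v_c1 = √(μ/r₁) = 52910 m/s; transfer-perihelion v_p = √[μ(2/r₁ − 1/a_t)] = 74170 m/s.
Δv₁ = v_p − v_c1 = 21260 m/s.
At r₂: circular v_c2 = √(μ/r₂) = 7038 m/s; transfer-aphelion v_a = √[μ(2/r₂ − 1/a_t)] = 1312 m/s.
Δv₂ = v_c2 − v_a = 5726 m/s.
Total Δv = Δv₁ + Δv₂ = 26990 m/s = 26.99 km/s.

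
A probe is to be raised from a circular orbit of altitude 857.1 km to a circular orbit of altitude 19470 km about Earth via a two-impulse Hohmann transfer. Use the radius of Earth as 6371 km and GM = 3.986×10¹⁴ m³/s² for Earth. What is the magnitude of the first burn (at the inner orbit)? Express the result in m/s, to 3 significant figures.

r₁ = 6371 + 857.1 = 7228.1 km = 7.2281×10⁶ m.
r₂ = 6371 + 19470 = 25841 km = 2.5841×10⁷ m.
Transfer ellipse a_t = (r₁ + r₂)/2 = 1.653×10⁷ m.
At r₁: circular v_c1 = √(μ/r₁) = 7426 m/s; transfer-perigee v_p = √[μ(2/r₁ − 1/a_t)] = 9284 m/s.
Δv₁ = v_p − v_c1 = 1858 m/s.

Δv ≈ 1860 m/s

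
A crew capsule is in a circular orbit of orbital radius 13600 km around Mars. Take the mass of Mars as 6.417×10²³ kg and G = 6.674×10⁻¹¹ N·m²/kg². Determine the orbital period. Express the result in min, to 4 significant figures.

T ≈ 802.6 min

μ = GM = 6.674×10⁻¹¹ × 6.417×10²³ = 4.283×10¹³ m³/s².
r = 13600 km = 1.360×10⁷ m.
Kepler's third law: T = 2π√(r³/μ) = 2π√((1.360×10⁷)³ / 4.283×10¹³).
r³/μ = 5.874×10⁷ s², so T = 2π × 7.664×10³ = 4.815×10⁴ s.
Converting: 4.815×10⁴ s ÷ 60.00 = 802.6 min.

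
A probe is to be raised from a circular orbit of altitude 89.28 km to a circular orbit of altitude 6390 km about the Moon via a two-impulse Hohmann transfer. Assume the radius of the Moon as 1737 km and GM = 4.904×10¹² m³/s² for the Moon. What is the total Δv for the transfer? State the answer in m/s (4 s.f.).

Δv_total ≈ 761.6 m/s

r₁ = 1737 + 89.28 = 1826.3 km = 1.8263×10⁶ m.
r₂ = 1737 + 6390 = 8127.0 km = 8.1270×10⁶ m.
Transfer ellipse a_t = (r₁ + r₂)/2 = 4.977×10⁶ m.
At r₁: circular v_c1 = √(μ/r₁) = 1639 m/s; transfer-perilune v_p = √[μ(2/r₁ − 1/a_t)] = 2094 m/s.
Δv₁ = v_p − v_c1 = 455.4 m/s.
At r₂: circular v_c2 = √(μ/r₂) = 776.8 m/s; transfer-apolune v_a = √[μ(2/r₂ − 1/a_t)] = 470.6 m/s.
Δv₂ = v_c2 − v_a = 306.2 m/s.
Total Δv = Δv₁ + Δv₂ = 761.6 m/s.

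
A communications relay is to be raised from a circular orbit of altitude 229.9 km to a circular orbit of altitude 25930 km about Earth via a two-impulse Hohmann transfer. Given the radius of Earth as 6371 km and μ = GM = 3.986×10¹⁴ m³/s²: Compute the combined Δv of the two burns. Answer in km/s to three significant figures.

r₁ = 6371 + 229.9 = 6600.9 km = 6.6009×10⁶ m.
r₂ = 6371 + 25930 = 32301 km = 3.2301×10⁷ m.
Transfer ellipse a_t = (r₁ + r₂)/2 = 1.945×10⁷ m.
At r₁: circular v_c1 = √(μ/r₁) = 7771 m/s; transfer-perigee v_p = √[μ(2/r₁ − 1/a_t)] = 10010 m/s.
Δv₁ = v_p − v_c1 = 2243 m/s.
At r₂: circular v_c2 = √(μ/r₂) = 3513 m/s; transfer-apogee v_a = √[μ(2/r₂ − 1/a_t)] = 2046 m/s.
Δv₂ = v_c2 − v_a = 1466 m/s.
Total Δv = Δv₁ + Δv₂ = 3710 m/s = 3.710 km/s.

Δv_total ≈ 3.71 km/s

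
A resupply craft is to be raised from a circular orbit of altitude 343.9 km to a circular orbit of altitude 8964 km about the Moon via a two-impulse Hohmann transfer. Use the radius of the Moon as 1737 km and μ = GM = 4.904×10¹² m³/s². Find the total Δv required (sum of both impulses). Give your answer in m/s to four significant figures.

Δv_total ≈ 742.0 m/s

r₁ = 1737 + 343.9 = 2080.9 km = 2.0809×10⁶ m.
r₂ = 1737 + 8964 = 10701 km = 1.0701×10⁷ m.
Transfer ellipse a_t = (r₁ + r₂)/2 = 6.391×10⁶ m.
At r₁: circular v_c1 = √(μ/r₁) = 1535 m/s; transfer-perilune v_p = √[μ(2/r₁ − 1/a_t)] = 1986 m/s.
Δv₁ = v_p − v_c1 = 451.3 m/s.
At r₂: circular v_c2 = √(μ/r₂) = 677.0 m/s; transfer-apolune v_a = √[μ(2/r₂ − 1/a_t)] = 386.3 m/s.
Δv₂ = v_c2 − v_a = 290.7 m/s.
Total Δv = Δv₁ + Δv₂ = 742.0 m/s.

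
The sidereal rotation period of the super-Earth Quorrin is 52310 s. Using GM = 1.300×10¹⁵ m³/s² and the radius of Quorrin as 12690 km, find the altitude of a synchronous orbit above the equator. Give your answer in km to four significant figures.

A synchronous orbit has period T, so by Kepler's third law a = (μT²/4π²)^(1/3).
μT²/4π² = 1.300×10¹⁵ × (5.231×10⁴)² / 39.48 = 9.011×10²² m³.
a = 4.483×10⁷ m = 44832 km.
Altitude h = a − R = 44832 − 12690 = 32142 km.

h_sync ≈ 32140 km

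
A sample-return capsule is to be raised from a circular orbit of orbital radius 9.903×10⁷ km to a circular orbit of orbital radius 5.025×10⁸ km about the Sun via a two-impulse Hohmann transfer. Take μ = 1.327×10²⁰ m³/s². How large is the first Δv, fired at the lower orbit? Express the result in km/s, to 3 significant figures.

Δv ≈ 10.7 km/s

r₁ = 9.903×10⁷ km = 9.903×10¹⁰ m.
r₂ = 5.025×10⁸ km = 5.025×10¹¹ m.
Transfer ellipse a_t = (r₁ + r₂)/2 = 3.008×10¹¹ m.
At r₁: circular v_c1 = √(μ/r₁) = 36610 m/s; transfer-perihelion v_p = √[μ(2/r₁ − 1/a_t)] = 47320 m/s.
Δv₁ = v_p − v_c1 = 10710 m/s.
= 10.71 km/s.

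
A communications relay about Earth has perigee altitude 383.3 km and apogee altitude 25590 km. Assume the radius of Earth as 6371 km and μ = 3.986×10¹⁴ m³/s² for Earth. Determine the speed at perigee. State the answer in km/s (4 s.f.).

r_p = 6371 + 383.3 = 6754.3 km = 6.7543×10⁶ m.
r_a = 6371 + 25590 = 31961 km = 3.1961×10⁷ m.
Semi-major axis a = (r_p + r_a)/2 = 19358 km = 1.936×10⁷ m.
Vis-viva: v² = μ(2/r − 1/a) = 3.986×10¹⁴ × (2.961×10⁻⁷ − 5.166×10⁻⁸) = 9.744×10⁷ m²/s².
v = 9871 m/s = 9.871 km/s.

v ≈ 9.871 km/s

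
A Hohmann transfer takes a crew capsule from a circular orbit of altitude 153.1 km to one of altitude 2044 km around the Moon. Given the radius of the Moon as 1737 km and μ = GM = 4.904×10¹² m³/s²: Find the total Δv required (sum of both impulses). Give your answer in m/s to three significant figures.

r₁ = 1737 + 153.1 = 1890.1 km = 1.8901×10⁶ m.
r₂ = 1737 + 2044 = 3781.0 km = 3.7810×10⁶ m.
Transfer ellipse a_t = (r₁ + r₂)/2 = 2.836×10⁶ m.
At r₁: circular v_c1 = √(μ/r₁) = 1611 m/s; transfer-perilune v_p = √[μ(2/r₁ − 1/a_t)] = 1860 m/s.
Δv₁ = v_p − v_c1 = 249.3 m/s.
At r₂: circular v_c2 = √(μ/r₂) = 1139 m/s; transfer-apolune v_a = √[μ(2/r₂ − 1/a_t)] = 929.8 m/s.
Δv₂ = v_c2 − v_a = 209.1 m/s.
Total Δv = Δv₁ + Δv₂ = 458.3 m/s.

Δv_total ≈ 458 m/s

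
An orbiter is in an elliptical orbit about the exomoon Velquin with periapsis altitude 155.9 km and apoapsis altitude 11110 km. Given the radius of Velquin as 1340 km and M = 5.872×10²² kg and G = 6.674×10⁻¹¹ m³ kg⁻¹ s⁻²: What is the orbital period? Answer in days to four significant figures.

T ≈ 0.6764 days

μ = GM = 6.674×10⁻¹¹ × 5.872×10²² = 3.919×10¹² m³/s².
r_p = 1340 + 155.9 = 1495.9 km = 1.4959×10⁶ m.
r_a = 1340 + 11110 = 12450 km = 1.2450×10⁷ m.
Semi-major axis a = (r_p + r_a)/2 = (1495.9 + 12450)/2 = 6972.9 km = 6.973×10⁶ m.
By Kepler's third law T = 2π√(a³/μ) = 2π × 9.301×10³ = 5.844×10⁴ s.
= 0.6764 days.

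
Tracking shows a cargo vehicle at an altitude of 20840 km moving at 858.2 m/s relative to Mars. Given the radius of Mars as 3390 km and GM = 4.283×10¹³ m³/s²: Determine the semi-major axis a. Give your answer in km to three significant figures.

a ≈ 15300 km

r = 3390 + 20840 = 24230 km = 2.423×10⁷ m.
Vis-viva rearranged: 1/a = 2/r − v²/μ = 8.254×10⁻⁸ − 1.720×10⁻⁸ = 6.535×10⁻⁸ m⁻¹.
a = 1.530×10⁷ m = 15303 km.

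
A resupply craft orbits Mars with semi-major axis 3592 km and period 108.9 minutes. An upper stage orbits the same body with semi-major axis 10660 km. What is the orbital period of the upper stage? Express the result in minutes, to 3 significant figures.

T₂ ≈ 557 minutes

Kepler's third law: T² ∝ a³, so T₂ = T₁ (a₂/a₁)^(3/2).
a₂/a₁ = 2.968, (a₂/a₁)^(3/2) = 5.112.
T₂ = 108.9 × 5.112 = 556.7 minutes.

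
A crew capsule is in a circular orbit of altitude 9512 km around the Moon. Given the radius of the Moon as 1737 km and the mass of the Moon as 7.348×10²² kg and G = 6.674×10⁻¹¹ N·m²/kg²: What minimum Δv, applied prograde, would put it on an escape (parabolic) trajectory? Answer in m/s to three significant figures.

Δv ≈ 273 m/s

μ = GM = 6.674×10⁻¹¹ × 7.348×10²² = 4.904×10¹² m³/s².
r = 1737 + 9512 = 11249 km = 1.1249×10⁷ m.
Circular speed v_c = √(μ/r) = 660.3 m/s.
Escape speed v_esc = √(2μ/r) = √2 × v_c = 933.8 m/s.
Δv = v_esc − v_c = 273.5 m/s.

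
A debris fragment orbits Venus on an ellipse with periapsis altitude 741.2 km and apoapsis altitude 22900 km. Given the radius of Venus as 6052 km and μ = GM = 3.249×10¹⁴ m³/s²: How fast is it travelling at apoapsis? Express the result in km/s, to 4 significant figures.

v ≈ 2.065 km/s

r_p = 6052 + 741.2 = 6793.2 km = 6.7932×10⁶ m.
r_a = 6052 + 22900 = 28952 km = 2.8952×10⁷ m.
Semi-major axis a = (r_p + r_a)/2 = 17873 km = 1.787×10⁷ m.
Vis-viva: v² = μ(2/r − 1/a) = 3.249×10¹⁴ × (6.908×10⁻⁸ − 5.595×10⁻⁸) = 4.265×10⁶ m²/s².
v = 2065 m/s = 2.065 km/s.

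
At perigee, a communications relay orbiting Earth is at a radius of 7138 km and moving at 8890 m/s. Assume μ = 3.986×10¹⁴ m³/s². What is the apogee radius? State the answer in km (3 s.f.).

r_p = 7.138×10⁶ m.
Specific energy ε = v²/2 − μ/r = -1.633×10⁷ J/kg, so a = −μ/(2ε) = 1.221×10⁷ m.
The apsides satisfy r_p + r_a = 2a, so the apogee radius is 2a − r_p = 1.728×10⁷ m = 17277 km.

apogee radius ≈ 17300 km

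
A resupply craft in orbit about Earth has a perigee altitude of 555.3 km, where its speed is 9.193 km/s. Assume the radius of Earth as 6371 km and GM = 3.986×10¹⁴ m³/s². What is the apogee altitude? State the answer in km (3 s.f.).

r_p = 6371 + 555.3 = 6926.3 km = 6.926×10⁶ m.
Specific energy ε = v²/2 − μ/r = -1.529×10⁷ J/kg, so a = −μ/(2ε) = 1.303×10⁷ m.
The apsides satisfy r_p + r_a = 2a, so the apogee radius is 2a − r_p = 1.914×10⁷ m = 19138 km.
Apogee altitude = 19138 − 6371 = 12767 km.

apogee altitude ≈ 12800 km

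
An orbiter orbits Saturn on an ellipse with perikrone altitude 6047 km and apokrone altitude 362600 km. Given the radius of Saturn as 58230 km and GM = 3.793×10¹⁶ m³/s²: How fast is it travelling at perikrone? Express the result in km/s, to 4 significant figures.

r_p = 58230 + 6047 = 64277 km = 6.4277×10⁷ m.
r_a = 58230 + 362600 = 420830 km = 4.2083×10⁸ m.
Semi-major axis a = (r_p + r_a)/2 = 2.4255×10⁵ km = 2.426×10⁸ m.
Vis-viva: v² = μ(2/r − 1/a) = 3.793×10¹⁶ × (3.112×10⁻⁸ − 4.123×10⁻⁹) = 1.024×10⁹ m²/s².
v = 32000 m/s = 32.00 km/s.

v ≈ 32.00 km/s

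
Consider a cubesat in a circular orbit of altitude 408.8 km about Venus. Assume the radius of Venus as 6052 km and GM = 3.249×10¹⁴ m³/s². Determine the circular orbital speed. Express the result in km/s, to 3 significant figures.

v ≈ 7.09 km/s

r = 6052 + 408.8 = 6460.8 km = 6.4608×10⁶ m.
For a circular orbit v = √(μ/r) = √(3.249×10¹⁴ / 6.461×10⁶) = √(5.029×10⁷) = 7091 m/s.
That is 7.091 km/s.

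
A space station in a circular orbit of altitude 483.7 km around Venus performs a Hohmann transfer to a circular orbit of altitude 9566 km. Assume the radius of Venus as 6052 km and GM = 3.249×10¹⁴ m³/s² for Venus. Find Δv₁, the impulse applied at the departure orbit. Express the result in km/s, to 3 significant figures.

r₁ = 6052 + 483.7 = 6535.7 km = 6.5357×10⁶ m.
r₂ = 6052 + 9566 = 15618 km = 1.5618×10⁷ m.
Transfer ellipse a_t = (r₁ + r₂)/2 = 1.108×10⁷ m.
At r₁: circular v_c1 = √(μ/r₁) = 7051 m/s; transfer-periapsis v_p = √[μ(2/r₁ − 1/a_t)] = 8372 m/s.
Δv₁ = v_p − v_c1 = 1321 m/s.
= 1.321 km/s.

Δv ≈ 1.32 km/s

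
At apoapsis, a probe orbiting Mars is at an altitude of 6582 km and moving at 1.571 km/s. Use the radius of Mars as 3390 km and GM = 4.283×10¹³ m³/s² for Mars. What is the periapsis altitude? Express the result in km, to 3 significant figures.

r_a = 3390 + 6582 = 9972.0 km = 9.972×10⁶ m.
Specific energy ε = v²/2 − μ/r = -3.061×10⁶ J/kg, so a = −μ/(2ε) = 6.996×10⁶ m.
The apsides satisfy r_p + r_a = 2a, so the periapsis radius is 2a − r_a = 4.020×10⁶ m = 4020.1 km.
Periapsis altitude = 4020.1 − 3390 = 630.13 km.

periapsis altitude ≈ 630 km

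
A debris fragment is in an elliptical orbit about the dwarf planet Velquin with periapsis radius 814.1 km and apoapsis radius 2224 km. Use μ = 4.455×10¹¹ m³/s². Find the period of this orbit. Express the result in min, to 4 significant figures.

Semi-major axis a = (r_p + r_a)/2 = (814.10 + 2224.0)/2 = 1519.0 km = 1.519×10⁶ m.
By Kepler's third law T = 2π√(a³/μ) = 2π × 2.805×10³ = 1.762×10⁴ s.
= 293.7 min.

T ≈ 293.7 min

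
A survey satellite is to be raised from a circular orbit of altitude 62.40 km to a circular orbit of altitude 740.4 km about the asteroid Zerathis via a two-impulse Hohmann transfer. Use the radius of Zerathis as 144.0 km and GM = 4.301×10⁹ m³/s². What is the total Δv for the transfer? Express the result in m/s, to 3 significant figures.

r₁ = 144.0 + 62.40 = 206.40 km = 2.0640×10⁵ m.
r₂ = 144.0 + 740.4 = 884.40 km = 8.8440×10⁵ m.
Transfer ellipse a_t = (r₁ + r₂)/2 = 5.454×10⁵ m.
At r₁: circular v_c1 = √(μ/r₁) = 144.4 m/s; transfer-periapsis v_p = √[μ(2/r₁ − 1/a_t)] = 183.8 m/s.
Δv₁ = v_p − v_c1 = 39.47 m/s.
At r₂: circular v_c2 = √(μ/r₂) = 69.74 m/s; transfer-apoapsis v_a = √[μ(2/r₂ − 1/a_t)] = 42.90 m/s.
Δv₂ = v_c2 − v_a = 26.84 m/s.
Total Δv = Δv₁ + Δv₂ = 66.30 m/s.

Δv_total ≈ 66.3 m/s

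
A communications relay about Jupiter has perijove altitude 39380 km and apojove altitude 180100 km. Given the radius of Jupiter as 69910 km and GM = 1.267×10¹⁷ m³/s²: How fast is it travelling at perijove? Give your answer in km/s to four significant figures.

v ≈ 40.17 km/s

r_p = 69910 + 39380 = 109290 km = 1.0929×10⁸ m.
r_a = 69910 + 180100 = 250010 km = 2.5001×10⁸ m.
Semi-major axis a = (r_p + r_a)/2 = 1.7965×10⁵ km = 1.796×10⁸ m.
Vis-viva: v² = μ(2/r − 1/a) = 1.267×10¹⁷ × (1.830×10⁻⁸ − 5.566×10⁻⁹) = 1.613×10⁹ m²/s².
v = 40170 m/s = 40.17 km/s.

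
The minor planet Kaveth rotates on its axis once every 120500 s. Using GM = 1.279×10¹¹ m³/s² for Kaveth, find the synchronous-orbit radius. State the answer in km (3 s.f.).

A synchronous orbit has period T, so by Kepler's third law a = (μT²/4π²)^(1/3).
μT²/4π² = 1.279×10¹¹ × (1.205×10⁵)² / 39.48 = 4.704×10¹⁹ m³.
a = 3.610×10⁶ m = 3609.9 km.

r_sync ≈ 3610 km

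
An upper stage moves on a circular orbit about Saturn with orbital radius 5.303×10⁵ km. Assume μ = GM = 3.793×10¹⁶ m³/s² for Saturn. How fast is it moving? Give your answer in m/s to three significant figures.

r = 5.303×10⁵ km = 5.303×10⁸ m.
For a circular orbit v = √(μ/r) = √(3.793×10¹⁶ / 5.303×10⁸) = √(7.153×10⁷) = 8457 m/s.

v ≈ 8460 m/s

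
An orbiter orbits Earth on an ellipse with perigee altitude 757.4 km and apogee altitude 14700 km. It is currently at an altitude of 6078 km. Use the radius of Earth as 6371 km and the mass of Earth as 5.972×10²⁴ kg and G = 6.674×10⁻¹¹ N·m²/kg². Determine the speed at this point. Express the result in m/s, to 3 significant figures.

v ≈ 5980 m/s

μ = GM = 6.674×10⁻¹¹ × 5.972×10²⁴ = 3.986×10¹⁴ m³/s².
r_p = 6371 + 757.4 = 7128.4 km = 7.1284×10⁶ m.
r_a = 6371 + 14700 = 21071 km = 2.1071×10⁷ m.
r = 6371 + 6078 = 12449 km = 1.245×10⁷ m.
Semi-major axis a = (r_p + r_a)/2 = 14100 km = 1.410×10⁷ m.
Vis-viva: v² = μ(2/r − 1/a) = 3.986×10¹⁴ × (1.607×10⁻⁷ − 7.092×10⁻⁸) = 3.576×10⁷ m²/s².
v = 5980 m/s.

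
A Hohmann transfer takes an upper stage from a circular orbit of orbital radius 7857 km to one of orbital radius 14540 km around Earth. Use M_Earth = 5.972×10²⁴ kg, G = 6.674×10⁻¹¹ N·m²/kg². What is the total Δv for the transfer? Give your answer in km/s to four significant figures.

μ = GM = 6.674×10⁻¹¹ × 5.972×10²⁴ = 3.986×10¹⁴ m³/s².
r₁ = 7857 km = 7.857×10⁶ m.
r₂ = 14540 km = 1.454×10⁷ m.
Transfer ellipse a_t = (r₁ + r₂)/2 = 1.120×10⁷ m.
At r₁: circular v_c1 = √(μ/r₁) = 7122 m/s; transfer-perigee v_p = √[μ(2/r₁ − 1/a_t)] = 8116 m/s.
Δv₁ = v_p − v_c1 = 993.3 m/s.
At r₂: circular v_c2 = √(μ/r₂) = 5236 m/s; transfer-apogee v_a = √[μ(2/r₂ − 1/a_t)] = 4386 m/s.
Δv₂ = v_c2 − v_a = 850.2 m/s.
Total Δv = Δv₁ + Δv₂ = 1843 m/s = 1.843 km/s.

Δv_total ≈ 1.843 km/s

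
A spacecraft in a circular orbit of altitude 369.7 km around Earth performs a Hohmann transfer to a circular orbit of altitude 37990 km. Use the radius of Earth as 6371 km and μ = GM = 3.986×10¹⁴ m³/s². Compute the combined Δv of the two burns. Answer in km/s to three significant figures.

Δv_total ≈ 3.90 km/s

r₁ = 6371 + 369.7 = 6740.7 km = 6.7407×10⁶ m.
r₂ = 6371 + 37990 = 44361 km = 4.4361×10⁷ m.
Transfer ellipse a_t = (r₁ + r₂)/2 = 2.555×10⁷ m.
At r₁: circular v_c1 = √(μ/r₁) = 7690 m/s; transfer-perigee v_p = √[μ(2/r₁ − 1/a_t)] = 10130 m/s.
Δv₁ = v_p − v_c1 = 2443 m/s.
At r₂: circular v_c2 = √(μ/r₂) = 2998 m/s; transfer-apogee v_a = √[μ(2/r₂ − 1/a_t)] = 1540 m/s.
Δv₂ = v_c2 − v_a = 1458 m/s.
Total Δv = Δv₁ + Δv₂ = 3901 m/s = 3.901 km/s.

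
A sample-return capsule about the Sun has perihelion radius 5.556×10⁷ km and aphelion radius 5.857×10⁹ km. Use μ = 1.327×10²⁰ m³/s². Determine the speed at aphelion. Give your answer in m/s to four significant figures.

Semi-major axis a = (r_p + r_a)/2 = 2.9563×10⁹ km = 2.956×10¹² m.
Vis-viva: v² = μ(2/r − 1/a) = 1.327×10²⁰ × (3.415×10⁻¹³ − 3.383×10⁻¹³) = 4.258×10⁵ m²/s².
v = 652.5 m/s.

v ≈ 652.5 m/s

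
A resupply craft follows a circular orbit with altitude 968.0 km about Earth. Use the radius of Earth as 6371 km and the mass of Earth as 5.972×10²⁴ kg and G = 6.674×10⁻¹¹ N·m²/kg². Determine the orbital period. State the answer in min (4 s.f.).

μ = GM = 6.674×10⁻¹¹ × 5.972×10²⁴ = 3.986×10¹⁴ m³/s².
r = 6371 + 968.0 = 7339.0 km = 7.3390×10⁶ m.
Kepler's third law: T = 2π√(r³/μ) = 2π√((7.339×10⁶)³ / 3.986×10¹⁴).
r³/μ = 9.918×10⁵ s², so T = 2π × 9.959×10² = 6.257×10³ s.
Converting: 6.257×10³ s ÷ 60.00 = 104.3 min.

T ≈ 104.3 min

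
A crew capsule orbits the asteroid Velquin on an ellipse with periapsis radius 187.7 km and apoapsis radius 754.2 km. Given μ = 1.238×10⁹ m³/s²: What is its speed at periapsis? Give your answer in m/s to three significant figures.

Semi-major axis a = (r_p + r_a)/2 = 470.95 km = 4.710×10⁵ m.
Vis-viva: v² = μ(2/r − 1/a) = 1.238×10⁹ × (1.066×10⁻⁵ − 2.123×10⁻⁶) = 1.056×10⁴ m²/s².
v = 102.8 m/s.

v ≈ 103 m/s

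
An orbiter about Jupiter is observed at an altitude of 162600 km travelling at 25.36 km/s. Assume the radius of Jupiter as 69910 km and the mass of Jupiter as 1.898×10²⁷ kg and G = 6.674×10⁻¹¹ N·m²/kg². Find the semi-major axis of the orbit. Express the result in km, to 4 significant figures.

μ = GM = 6.674×10⁻¹¹ × 1.898×10²⁷ = 1.267×10¹⁷ m³/s².
r = 69910 + 162600 = 2.3251×10⁵ km = 2.325×10⁸ m.
Specific orbital energy ε = v²/2 − μ/r = (25360)²/2 − 1.267×10¹⁷/2.325×10⁸ = -2.232×10⁸ J/kg.
Since ε = −μ/(2a), a = −μ/(2ε) = 2.837×10⁸ m = 2.8371×10⁵ km.

a ≈ 2.837×10⁵ km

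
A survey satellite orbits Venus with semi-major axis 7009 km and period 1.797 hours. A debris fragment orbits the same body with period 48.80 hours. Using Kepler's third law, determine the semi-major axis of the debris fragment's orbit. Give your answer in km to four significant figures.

a₂ ≈ 63320 km

Kepler's third law: a³ ∝ T², so a₂ = a₁ (T₂/T₁)^(2/3).
T₂/T₁ = 27.16, (T₂/T₁)^(2/3) = 9.035.
a₂ = 7009 × 9.035 = 63320 km.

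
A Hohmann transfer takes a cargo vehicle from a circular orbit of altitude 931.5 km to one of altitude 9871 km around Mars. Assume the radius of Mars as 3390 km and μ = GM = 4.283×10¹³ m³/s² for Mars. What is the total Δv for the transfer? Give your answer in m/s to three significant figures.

Δv_total ≈ 1260 m/s

r₁ = 3390 + 931.5 = 4321.5 km = 4.3215×10⁶ m.
r₂ = 3390 + 9871 = 13261 km = 1.3261×10⁷ m.
Transfer ellipse a_t = (r₁ + r₂)/2 = 8.791×10⁶ m.
At r₁: circular v_c1 = √(μ/r₁) = 3148 m/s; transfer-periapsis v_p = √[μ(2/r₁ − 1/a_t)] = 3867 m/s.
Δv₁ = v_p − v_c1 = 718.4 m/s.
At r₂: circular v_c2 = √(μ/r₂) = 1797 m/s; transfer-apoapsis v_a = √[μ(2/r₂ − 1/a_t)] = 1260 m/s.
Δv₂ = v_c2 − v_a = 537.1 m/s.
Total Δv = Δv₁ + Δv₂ = 1255 m/s.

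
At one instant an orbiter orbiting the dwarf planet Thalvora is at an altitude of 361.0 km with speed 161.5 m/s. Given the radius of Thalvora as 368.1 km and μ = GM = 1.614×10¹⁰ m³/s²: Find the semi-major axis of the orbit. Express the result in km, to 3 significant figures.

r = 368.1 + 361.0 = 729.10 km = 7.291×10⁵ m.
Specific orbital energy ε = v²/2 − μ/r = (161.5)²/2 − 1.614×10¹⁰/7.291×10⁵ = -9.096×10³ J/kg.
Since ε = −μ/(2a), a = −μ/(2ε) = 8.872×10⁵ m = 887.23 km.

a ≈ 887 km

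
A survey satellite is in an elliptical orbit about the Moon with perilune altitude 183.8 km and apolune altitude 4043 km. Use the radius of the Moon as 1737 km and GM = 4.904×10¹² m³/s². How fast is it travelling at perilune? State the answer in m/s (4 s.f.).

v ≈ 1958 m/s

r_p = 1737 + 183.8 = 1920.8 km = 1.9208×10⁶ m.
r_a = 1737 + 4043 = 5780.0 km = 5.7800×10⁶ m.
Semi-major axis a = (r_p + r_a)/2 = 3850.4 km = 3.850×10⁶ m.
Vis-viva: v² = μ(2/r − 1/a) = 4.904×10¹² × (1.041×10⁻⁶ − 2.597×10⁻⁷) = 3.833×10⁶ m²/s².
v = 1958 m/s.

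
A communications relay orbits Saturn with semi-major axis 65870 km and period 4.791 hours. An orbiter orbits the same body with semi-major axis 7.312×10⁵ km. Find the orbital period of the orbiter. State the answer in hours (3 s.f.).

T₂ ≈ 177 hours

Kepler's third law: T² ∝ a³, so T₂ = T₁ (a₂/a₁)^(3/2).
a₂/a₁ = 11.10, (a₂/a₁)^(3/2) = 36.98.
T₂ = 4.791 × 36.98 = 177.2 hours.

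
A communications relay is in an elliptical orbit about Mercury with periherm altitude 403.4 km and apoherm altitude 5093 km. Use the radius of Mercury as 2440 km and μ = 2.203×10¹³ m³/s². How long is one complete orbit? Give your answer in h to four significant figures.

r_p = 2440 + 403.4 = 2843.4 km = 2.8434×10⁶ m.
r_a = 2440 + 5093 = 7533.0 km = 7.5330×10⁶ m.
Semi-major axis a = (r_p + r_a)/2 = (2843.4 + 7533.0)/2 = 5188.2 km = 5.188×10⁶ m.
By Kepler's third law T = 2π√(a³/μ) = 2π × 2.518×10³ = 1.582×10⁴ s.
= 4.394 h.

T ≈ 4.394 h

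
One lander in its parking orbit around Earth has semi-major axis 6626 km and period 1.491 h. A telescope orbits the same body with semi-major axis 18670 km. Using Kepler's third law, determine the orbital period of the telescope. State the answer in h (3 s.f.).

Kepler's third law: T² ∝ a³, so T₂ = T₁ (a₂/a₁)^(3/2).
a₂/a₁ = 2.818, (a₂/a₁)^(3/2) = 4.730.
T₂ = 1.491 × 4.730 = 7.052 h.

T₂ ≈ 7.05 h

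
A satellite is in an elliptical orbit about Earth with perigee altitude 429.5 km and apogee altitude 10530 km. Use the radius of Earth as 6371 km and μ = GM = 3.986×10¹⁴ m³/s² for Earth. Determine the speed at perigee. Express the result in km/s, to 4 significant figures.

v ≈ 9.143 km/s

r_p = 6371 + 429.5 = 6800.5 km = 6.8005×10⁶ m.
r_a = 6371 + 10530 = 16901 km = 1.6901×10⁷ m.
Semi-major axis a = (r_p + r_a)/2 = 11851 km = 1.185×10⁷ m.
Vis-viva: v² = μ(2/r − 1/a) = 3.986×10¹⁴ × (2.941×10⁻⁷ − 8.438×10⁻⁸) = 8.359×10⁷ m²/s².
v = 9143 m/s = 9.143 km/s.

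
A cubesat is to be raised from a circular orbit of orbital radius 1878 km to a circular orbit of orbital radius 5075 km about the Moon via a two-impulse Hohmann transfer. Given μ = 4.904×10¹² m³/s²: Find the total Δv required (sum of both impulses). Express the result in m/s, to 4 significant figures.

r₁ = 1878 km = 1.878×10⁶ m.
r₂ = 5075 km = 5.075×10⁶ m.
Transfer ellipse a_t = (r₁ + r₂)/2 = 3.476×10⁶ m.
At r₁: circular v_c1 = √(μ/r₁) = 1616 m/s; transfer-perilune v_p = √[μ(2/r₁ − 1/a_t)] = 1952 m/s.
Δv₁ = v_p − v_c1 = 336.5 m/s.
At r₂: circular v_c2 = √(μ/r₂) = 983.0 m/s; transfer-apolune v_a = √[μ(2/r₂ − 1/a_t)] = 722.5 m/s.
Δv₂ = v_c2 − v_a = 260.5 m/s.
Total Δv = Δv₁ + Δv₂ = 597.0 m/s.

Δv_total ≈ 597.0 m/s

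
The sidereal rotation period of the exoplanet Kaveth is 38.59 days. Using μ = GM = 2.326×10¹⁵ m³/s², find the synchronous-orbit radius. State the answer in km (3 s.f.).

r_sync ≈ 8.68×10⁵ km

T = 38.59 days = 3.334×10⁶ s.
A synchronous orbit has period T, so by Kepler's third law a = (μT²/4π²)^(1/3).
μT²/4π² = 2.326×10¹⁵ × (3.334×10⁶)² / 39.48 = 6.550×10²⁶ m³.
a = 8.684×10⁸ m = 8.6845×10⁵ km.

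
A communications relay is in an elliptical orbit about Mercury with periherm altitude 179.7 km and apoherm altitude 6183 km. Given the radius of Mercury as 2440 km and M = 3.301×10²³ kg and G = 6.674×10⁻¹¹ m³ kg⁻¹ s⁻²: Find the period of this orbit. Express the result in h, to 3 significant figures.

μ = GM = 6.674×10⁻¹¹ × 3.301×10²³ = 2.203×10¹³ m³/s².
r_p = 2440 + 179.7 = 2619.7 km = 2.6197×10⁶ m.
r_a = 2440 + 6183 = 8623.0 km = 8.6230×10⁶ m.
Semi-major axis a = (r_p + r_a)/2 = (2619.7 + 8623.0)/2 = 5621.4 km = 5.621×10⁶ m.
By Kepler's third law T = 2π√(a³/μ) = 2π × 2.840×10³ = 1.784×10⁴ s.
= 4.956 h.

T ≈ 4.96 h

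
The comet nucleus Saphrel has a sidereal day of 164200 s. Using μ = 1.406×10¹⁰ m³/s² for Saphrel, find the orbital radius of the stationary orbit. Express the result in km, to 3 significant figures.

r_sync ≈ 2130 km

A synchronous orbit has period T, so by Kepler's third law a = (μT²/4π²)^(1/3).
μT²/4π² = 1.406×10¹⁰ × (1.642×10⁵)² / 39.48 = 9.602×10¹⁸ m³.
a = 2.125×10⁶ m = 2125.5 km.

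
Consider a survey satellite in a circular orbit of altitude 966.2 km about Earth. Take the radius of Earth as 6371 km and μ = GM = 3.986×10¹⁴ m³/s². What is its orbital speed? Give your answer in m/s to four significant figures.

r = 6371 + 966.2 = 7337.2 km = 7.3372×10⁶ m.
For a circular orbit v = √(μ/r) = √(3.986×10¹⁴ / 7.337×10⁶) = √(5.433×10⁷) = 7371 m/s.

v ≈ 7371 m/s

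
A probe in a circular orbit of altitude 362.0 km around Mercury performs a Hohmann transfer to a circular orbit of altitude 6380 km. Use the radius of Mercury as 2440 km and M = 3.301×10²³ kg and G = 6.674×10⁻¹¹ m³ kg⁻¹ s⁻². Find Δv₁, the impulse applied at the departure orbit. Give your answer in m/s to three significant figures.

μ = GM = 6.674×10⁻¹¹ × 3.301×10²³ = 2.203×10¹³ m³/s².
r₁ = 2440 + 362.0 = 2802.0 km = 2.8020×10⁶ m.
r₂ = 2440 + 6380 = 8820.0 km = 8.8200×10⁶ m.
Transfer ellipse a_t = (r₁ + r₂)/2 = 5.811×10⁶ m.
At r₁: circular v_c1 = √(μ/r₁) = 2804 m/s; transfer-periherm v_p = √[μ(2/r₁ − 1/a_t)] = 3455 m/s.
Δv₁ = v_p − v_c1 = 650.5 m/s.

Δv ≈ 651 m/s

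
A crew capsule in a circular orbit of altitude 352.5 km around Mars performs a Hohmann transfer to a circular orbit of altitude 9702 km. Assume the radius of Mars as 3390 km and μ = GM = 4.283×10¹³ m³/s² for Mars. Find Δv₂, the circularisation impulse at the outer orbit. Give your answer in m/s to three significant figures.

r₁ = 3390 + 352.5 = 3742.5 km = 3.7425×10⁶ m.
r₂ = 3390 + 9702 = 13092 km = 1.3092×10⁷ m.
Transfer ellipse a_t = (r₁ + r₂)/2 = 8.417×10⁶ m.
At r₁: circular v_c1 = √(μ/r₁) = 3383 m/s; transfer-periapsis v_p = √[μ(2/r₁ − 1/a_t)] = 4219 m/s.
At r₂: circular v_c2 = √(μ/r₂) = 1809 m/s; transfer-apoapsis v_a = √[μ(2/r₂ − 1/a_t)] = 1206 m/s.
Δv₂ = v_c2 − v_a = 602.7 m/s.

Δv ≈ 603 m/s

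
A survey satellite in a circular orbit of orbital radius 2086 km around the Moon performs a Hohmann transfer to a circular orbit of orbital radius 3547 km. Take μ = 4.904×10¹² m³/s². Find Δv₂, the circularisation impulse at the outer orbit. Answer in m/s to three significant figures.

Δv ≈ 164 m/s

r₁ = 2086 km = 2.086×10⁶ m.
r₂ = 3547 km = 3.547×10⁶ m.
Transfer ellipse a_t = (r₁ + r₂)/2 = 2.816×10⁶ m.
At r₁: circular v_c1 = √(μ/r₁) = 1533 m/s; transfer-perilune v_p = √[μ(2/r₁ − 1/a_t)] = 1721 m/s.
At r₂: circular v_c2 = √(μ/r₂) = 1176 m/s; transfer-apolune v_a = √[μ(2/r₂ − 1/a_t)] = 1012 m/s.
Δv₂ = v_c2 − v_a = 163.9 m/s.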